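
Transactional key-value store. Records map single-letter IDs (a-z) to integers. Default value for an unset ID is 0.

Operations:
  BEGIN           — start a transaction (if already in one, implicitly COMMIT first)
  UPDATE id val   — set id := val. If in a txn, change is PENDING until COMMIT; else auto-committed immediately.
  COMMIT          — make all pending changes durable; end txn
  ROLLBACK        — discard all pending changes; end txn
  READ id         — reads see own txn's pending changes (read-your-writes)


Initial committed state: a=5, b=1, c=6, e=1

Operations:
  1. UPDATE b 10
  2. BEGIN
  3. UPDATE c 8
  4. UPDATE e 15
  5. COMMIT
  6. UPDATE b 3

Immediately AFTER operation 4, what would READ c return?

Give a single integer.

Answer: 8

Derivation:
Initial committed: {a=5, b=1, c=6, e=1}
Op 1: UPDATE b=10 (auto-commit; committed b=10)
Op 2: BEGIN: in_txn=True, pending={}
Op 3: UPDATE c=8 (pending; pending now {c=8})
Op 4: UPDATE e=15 (pending; pending now {c=8, e=15})
After op 4: visible(c) = 8 (pending={c=8, e=15}, committed={a=5, b=10, c=6, e=1})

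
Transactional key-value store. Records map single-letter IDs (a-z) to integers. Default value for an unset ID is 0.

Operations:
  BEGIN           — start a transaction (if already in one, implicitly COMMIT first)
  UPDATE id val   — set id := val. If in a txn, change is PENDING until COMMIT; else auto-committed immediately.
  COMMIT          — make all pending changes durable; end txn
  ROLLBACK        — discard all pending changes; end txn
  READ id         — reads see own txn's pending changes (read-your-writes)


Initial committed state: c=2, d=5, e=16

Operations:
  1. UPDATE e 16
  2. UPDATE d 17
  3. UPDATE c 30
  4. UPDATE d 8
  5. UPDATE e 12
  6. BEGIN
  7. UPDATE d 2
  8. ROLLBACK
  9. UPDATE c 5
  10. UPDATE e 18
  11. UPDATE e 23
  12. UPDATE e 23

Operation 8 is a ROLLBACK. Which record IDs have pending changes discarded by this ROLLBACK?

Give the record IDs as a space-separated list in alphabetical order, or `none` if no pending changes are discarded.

Answer: d

Derivation:
Initial committed: {c=2, d=5, e=16}
Op 1: UPDATE e=16 (auto-commit; committed e=16)
Op 2: UPDATE d=17 (auto-commit; committed d=17)
Op 3: UPDATE c=30 (auto-commit; committed c=30)
Op 4: UPDATE d=8 (auto-commit; committed d=8)
Op 5: UPDATE e=12 (auto-commit; committed e=12)
Op 6: BEGIN: in_txn=True, pending={}
Op 7: UPDATE d=2 (pending; pending now {d=2})
Op 8: ROLLBACK: discarded pending ['d']; in_txn=False
Op 9: UPDATE c=5 (auto-commit; committed c=5)
Op 10: UPDATE e=18 (auto-commit; committed e=18)
Op 11: UPDATE e=23 (auto-commit; committed e=23)
Op 12: UPDATE e=23 (auto-commit; committed e=23)
ROLLBACK at op 8 discards: ['d']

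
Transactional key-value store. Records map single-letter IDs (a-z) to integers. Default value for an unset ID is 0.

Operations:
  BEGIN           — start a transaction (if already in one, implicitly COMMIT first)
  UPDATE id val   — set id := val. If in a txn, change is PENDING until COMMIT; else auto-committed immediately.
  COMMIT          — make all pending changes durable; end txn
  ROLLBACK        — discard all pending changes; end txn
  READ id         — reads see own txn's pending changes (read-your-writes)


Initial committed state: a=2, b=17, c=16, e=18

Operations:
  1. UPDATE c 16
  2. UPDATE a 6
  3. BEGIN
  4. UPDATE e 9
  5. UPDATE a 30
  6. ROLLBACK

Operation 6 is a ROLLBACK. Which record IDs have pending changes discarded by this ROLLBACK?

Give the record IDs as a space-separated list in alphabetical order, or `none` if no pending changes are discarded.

Initial committed: {a=2, b=17, c=16, e=18}
Op 1: UPDATE c=16 (auto-commit; committed c=16)
Op 2: UPDATE a=6 (auto-commit; committed a=6)
Op 3: BEGIN: in_txn=True, pending={}
Op 4: UPDATE e=9 (pending; pending now {e=9})
Op 5: UPDATE a=30 (pending; pending now {a=30, e=9})
Op 6: ROLLBACK: discarded pending ['a', 'e']; in_txn=False
ROLLBACK at op 6 discards: ['a', 'e']

Answer: a e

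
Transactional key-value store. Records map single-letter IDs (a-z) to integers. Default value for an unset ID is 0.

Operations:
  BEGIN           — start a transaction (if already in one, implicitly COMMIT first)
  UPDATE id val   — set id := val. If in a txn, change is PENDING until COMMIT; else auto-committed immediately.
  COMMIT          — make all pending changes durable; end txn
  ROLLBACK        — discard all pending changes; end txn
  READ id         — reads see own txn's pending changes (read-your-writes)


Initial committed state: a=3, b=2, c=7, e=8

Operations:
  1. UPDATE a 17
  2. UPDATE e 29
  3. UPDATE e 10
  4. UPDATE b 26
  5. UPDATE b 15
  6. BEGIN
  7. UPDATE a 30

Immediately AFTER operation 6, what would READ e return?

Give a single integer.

Answer: 10

Derivation:
Initial committed: {a=3, b=2, c=7, e=8}
Op 1: UPDATE a=17 (auto-commit; committed a=17)
Op 2: UPDATE e=29 (auto-commit; committed e=29)
Op 3: UPDATE e=10 (auto-commit; committed e=10)
Op 4: UPDATE b=26 (auto-commit; committed b=26)
Op 5: UPDATE b=15 (auto-commit; committed b=15)
Op 6: BEGIN: in_txn=True, pending={}
After op 6: visible(e) = 10 (pending={}, committed={a=17, b=15, c=7, e=10})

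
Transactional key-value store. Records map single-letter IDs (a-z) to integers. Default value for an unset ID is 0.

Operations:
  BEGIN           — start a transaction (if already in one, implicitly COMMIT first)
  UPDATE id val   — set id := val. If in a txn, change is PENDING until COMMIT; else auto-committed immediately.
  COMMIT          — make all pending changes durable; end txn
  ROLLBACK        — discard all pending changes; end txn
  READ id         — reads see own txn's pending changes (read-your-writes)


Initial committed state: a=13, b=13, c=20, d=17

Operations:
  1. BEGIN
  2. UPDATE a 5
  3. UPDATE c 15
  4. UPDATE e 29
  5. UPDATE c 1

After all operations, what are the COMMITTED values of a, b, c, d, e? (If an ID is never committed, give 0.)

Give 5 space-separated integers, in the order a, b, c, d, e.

Answer: 13 13 20 17 0

Derivation:
Initial committed: {a=13, b=13, c=20, d=17}
Op 1: BEGIN: in_txn=True, pending={}
Op 2: UPDATE a=5 (pending; pending now {a=5})
Op 3: UPDATE c=15 (pending; pending now {a=5, c=15})
Op 4: UPDATE e=29 (pending; pending now {a=5, c=15, e=29})
Op 5: UPDATE c=1 (pending; pending now {a=5, c=1, e=29})
Final committed: {a=13, b=13, c=20, d=17}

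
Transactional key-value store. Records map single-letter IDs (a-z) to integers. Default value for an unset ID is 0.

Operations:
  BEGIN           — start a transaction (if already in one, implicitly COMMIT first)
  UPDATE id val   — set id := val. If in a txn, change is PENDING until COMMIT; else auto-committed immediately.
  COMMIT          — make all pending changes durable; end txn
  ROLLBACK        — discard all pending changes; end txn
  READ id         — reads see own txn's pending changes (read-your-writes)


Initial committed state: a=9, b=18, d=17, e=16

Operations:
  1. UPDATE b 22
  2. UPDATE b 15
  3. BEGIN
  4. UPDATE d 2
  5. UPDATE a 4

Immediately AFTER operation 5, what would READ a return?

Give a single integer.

Answer: 4

Derivation:
Initial committed: {a=9, b=18, d=17, e=16}
Op 1: UPDATE b=22 (auto-commit; committed b=22)
Op 2: UPDATE b=15 (auto-commit; committed b=15)
Op 3: BEGIN: in_txn=True, pending={}
Op 4: UPDATE d=2 (pending; pending now {d=2})
Op 5: UPDATE a=4 (pending; pending now {a=4, d=2})
After op 5: visible(a) = 4 (pending={a=4, d=2}, committed={a=9, b=15, d=17, e=16})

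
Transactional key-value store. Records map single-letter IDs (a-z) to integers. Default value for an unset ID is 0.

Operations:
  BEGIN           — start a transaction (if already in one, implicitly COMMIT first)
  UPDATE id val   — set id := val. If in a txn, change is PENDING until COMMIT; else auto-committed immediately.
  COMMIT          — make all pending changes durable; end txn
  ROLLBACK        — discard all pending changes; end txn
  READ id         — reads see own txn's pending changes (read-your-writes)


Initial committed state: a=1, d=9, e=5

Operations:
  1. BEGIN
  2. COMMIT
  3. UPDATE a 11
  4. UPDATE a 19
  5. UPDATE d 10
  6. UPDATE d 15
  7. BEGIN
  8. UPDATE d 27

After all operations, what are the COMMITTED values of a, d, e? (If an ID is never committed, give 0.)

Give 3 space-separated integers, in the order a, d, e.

Initial committed: {a=1, d=9, e=5}
Op 1: BEGIN: in_txn=True, pending={}
Op 2: COMMIT: merged [] into committed; committed now {a=1, d=9, e=5}
Op 3: UPDATE a=11 (auto-commit; committed a=11)
Op 4: UPDATE a=19 (auto-commit; committed a=19)
Op 5: UPDATE d=10 (auto-commit; committed d=10)
Op 6: UPDATE d=15 (auto-commit; committed d=15)
Op 7: BEGIN: in_txn=True, pending={}
Op 8: UPDATE d=27 (pending; pending now {d=27})
Final committed: {a=19, d=15, e=5}

Answer: 19 15 5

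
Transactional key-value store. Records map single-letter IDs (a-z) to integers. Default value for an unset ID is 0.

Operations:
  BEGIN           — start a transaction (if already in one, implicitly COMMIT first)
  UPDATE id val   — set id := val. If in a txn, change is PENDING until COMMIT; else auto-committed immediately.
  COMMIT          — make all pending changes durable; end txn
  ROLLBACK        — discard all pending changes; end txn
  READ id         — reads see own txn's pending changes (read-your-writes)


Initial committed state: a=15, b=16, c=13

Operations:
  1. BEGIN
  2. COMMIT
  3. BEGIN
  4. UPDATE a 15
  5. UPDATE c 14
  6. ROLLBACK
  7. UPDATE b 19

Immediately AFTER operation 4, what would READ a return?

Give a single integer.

Initial committed: {a=15, b=16, c=13}
Op 1: BEGIN: in_txn=True, pending={}
Op 2: COMMIT: merged [] into committed; committed now {a=15, b=16, c=13}
Op 3: BEGIN: in_txn=True, pending={}
Op 4: UPDATE a=15 (pending; pending now {a=15})
After op 4: visible(a) = 15 (pending={a=15}, committed={a=15, b=16, c=13})

Answer: 15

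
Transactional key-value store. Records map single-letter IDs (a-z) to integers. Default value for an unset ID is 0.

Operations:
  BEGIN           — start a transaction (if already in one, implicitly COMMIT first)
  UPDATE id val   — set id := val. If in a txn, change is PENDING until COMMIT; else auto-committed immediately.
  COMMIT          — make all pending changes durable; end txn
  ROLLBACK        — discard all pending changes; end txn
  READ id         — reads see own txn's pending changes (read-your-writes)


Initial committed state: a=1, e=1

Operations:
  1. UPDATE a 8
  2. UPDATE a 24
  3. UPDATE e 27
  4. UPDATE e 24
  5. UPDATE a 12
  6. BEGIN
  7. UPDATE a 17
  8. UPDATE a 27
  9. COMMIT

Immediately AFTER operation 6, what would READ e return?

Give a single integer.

Initial committed: {a=1, e=1}
Op 1: UPDATE a=8 (auto-commit; committed a=8)
Op 2: UPDATE a=24 (auto-commit; committed a=24)
Op 3: UPDATE e=27 (auto-commit; committed e=27)
Op 4: UPDATE e=24 (auto-commit; committed e=24)
Op 5: UPDATE a=12 (auto-commit; committed a=12)
Op 6: BEGIN: in_txn=True, pending={}
After op 6: visible(e) = 24 (pending={}, committed={a=12, e=24})

Answer: 24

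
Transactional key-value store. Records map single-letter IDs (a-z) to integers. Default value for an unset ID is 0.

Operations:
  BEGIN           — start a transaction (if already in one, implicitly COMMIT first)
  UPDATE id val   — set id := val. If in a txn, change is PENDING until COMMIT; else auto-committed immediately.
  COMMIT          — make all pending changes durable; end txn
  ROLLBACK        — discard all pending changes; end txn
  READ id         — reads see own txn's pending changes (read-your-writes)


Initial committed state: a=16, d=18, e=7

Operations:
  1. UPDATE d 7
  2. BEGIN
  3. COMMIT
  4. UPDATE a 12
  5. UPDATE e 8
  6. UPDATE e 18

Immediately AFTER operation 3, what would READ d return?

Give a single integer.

Initial committed: {a=16, d=18, e=7}
Op 1: UPDATE d=7 (auto-commit; committed d=7)
Op 2: BEGIN: in_txn=True, pending={}
Op 3: COMMIT: merged [] into committed; committed now {a=16, d=7, e=7}
After op 3: visible(d) = 7 (pending={}, committed={a=16, d=7, e=7})

Answer: 7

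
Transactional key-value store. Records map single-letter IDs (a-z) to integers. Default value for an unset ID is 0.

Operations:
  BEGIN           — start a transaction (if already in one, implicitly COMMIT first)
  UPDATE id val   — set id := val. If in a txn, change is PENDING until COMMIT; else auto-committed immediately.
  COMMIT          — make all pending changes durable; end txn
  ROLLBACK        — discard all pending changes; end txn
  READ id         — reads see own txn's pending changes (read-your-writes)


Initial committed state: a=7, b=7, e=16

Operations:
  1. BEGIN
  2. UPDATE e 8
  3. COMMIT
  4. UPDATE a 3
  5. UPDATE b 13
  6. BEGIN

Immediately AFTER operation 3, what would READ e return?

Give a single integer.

Answer: 8

Derivation:
Initial committed: {a=7, b=7, e=16}
Op 1: BEGIN: in_txn=True, pending={}
Op 2: UPDATE e=8 (pending; pending now {e=8})
Op 3: COMMIT: merged ['e'] into committed; committed now {a=7, b=7, e=8}
After op 3: visible(e) = 8 (pending={}, committed={a=7, b=7, e=8})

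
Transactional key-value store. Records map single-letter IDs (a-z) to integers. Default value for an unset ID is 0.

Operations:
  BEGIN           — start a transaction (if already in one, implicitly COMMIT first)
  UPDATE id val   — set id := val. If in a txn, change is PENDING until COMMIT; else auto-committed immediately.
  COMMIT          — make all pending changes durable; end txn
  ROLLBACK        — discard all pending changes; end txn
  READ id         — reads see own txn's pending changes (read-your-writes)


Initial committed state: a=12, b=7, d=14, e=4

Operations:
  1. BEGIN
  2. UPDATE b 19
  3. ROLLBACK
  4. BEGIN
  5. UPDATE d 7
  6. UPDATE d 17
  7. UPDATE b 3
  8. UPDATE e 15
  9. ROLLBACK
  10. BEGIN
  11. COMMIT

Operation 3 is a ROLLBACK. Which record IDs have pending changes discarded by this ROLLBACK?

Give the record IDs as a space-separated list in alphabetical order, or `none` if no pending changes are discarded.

Answer: b

Derivation:
Initial committed: {a=12, b=7, d=14, e=4}
Op 1: BEGIN: in_txn=True, pending={}
Op 2: UPDATE b=19 (pending; pending now {b=19})
Op 3: ROLLBACK: discarded pending ['b']; in_txn=False
Op 4: BEGIN: in_txn=True, pending={}
Op 5: UPDATE d=7 (pending; pending now {d=7})
Op 6: UPDATE d=17 (pending; pending now {d=17})
Op 7: UPDATE b=3 (pending; pending now {b=3, d=17})
Op 8: UPDATE e=15 (pending; pending now {b=3, d=17, e=15})
Op 9: ROLLBACK: discarded pending ['b', 'd', 'e']; in_txn=False
Op 10: BEGIN: in_txn=True, pending={}
Op 11: COMMIT: merged [] into committed; committed now {a=12, b=7, d=14, e=4}
ROLLBACK at op 3 discards: ['b']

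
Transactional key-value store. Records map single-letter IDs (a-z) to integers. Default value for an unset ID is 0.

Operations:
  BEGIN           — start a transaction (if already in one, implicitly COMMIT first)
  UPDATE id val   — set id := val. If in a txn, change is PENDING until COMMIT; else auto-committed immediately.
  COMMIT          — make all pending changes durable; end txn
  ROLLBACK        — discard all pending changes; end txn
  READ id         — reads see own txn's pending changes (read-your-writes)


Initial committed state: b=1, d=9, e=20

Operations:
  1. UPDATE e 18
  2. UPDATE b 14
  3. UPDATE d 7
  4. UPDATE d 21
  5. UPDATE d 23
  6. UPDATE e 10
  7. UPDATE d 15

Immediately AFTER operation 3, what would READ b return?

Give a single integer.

Answer: 14

Derivation:
Initial committed: {b=1, d=9, e=20}
Op 1: UPDATE e=18 (auto-commit; committed e=18)
Op 2: UPDATE b=14 (auto-commit; committed b=14)
Op 3: UPDATE d=7 (auto-commit; committed d=7)
After op 3: visible(b) = 14 (pending={}, committed={b=14, d=7, e=18})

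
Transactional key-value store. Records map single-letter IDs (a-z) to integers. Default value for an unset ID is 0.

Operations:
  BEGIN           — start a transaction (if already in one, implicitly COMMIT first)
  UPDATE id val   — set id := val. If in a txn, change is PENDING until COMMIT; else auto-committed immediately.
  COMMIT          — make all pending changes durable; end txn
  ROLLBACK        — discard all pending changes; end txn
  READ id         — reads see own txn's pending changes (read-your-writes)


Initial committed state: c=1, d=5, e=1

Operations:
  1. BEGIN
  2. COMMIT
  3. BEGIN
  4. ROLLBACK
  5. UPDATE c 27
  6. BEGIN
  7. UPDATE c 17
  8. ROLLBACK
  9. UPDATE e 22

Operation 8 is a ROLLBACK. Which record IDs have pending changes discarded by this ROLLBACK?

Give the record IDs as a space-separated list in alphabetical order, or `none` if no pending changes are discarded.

Answer: c

Derivation:
Initial committed: {c=1, d=5, e=1}
Op 1: BEGIN: in_txn=True, pending={}
Op 2: COMMIT: merged [] into committed; committed now {c=1, d=5, e=1}
Op 3: BEGIN: in_txn=True, pending={}
Op 4: ROLLBACK: discarded pending []; in_txn=False
Op 5: UPDATE c=27 (auto-commit; committed c=27)
Op 6: BEGIN: in_txn=True, pending={}
Op 7: UPDATE c=17 (pending; pending now {c=17})
Op 8: ROLLBACK: discarded pending ['c']; in_txn=False
Op 9: UPDATE e=22 (auto-commit; committed e=22)
ROLLBACK at op 8 discards: ['c']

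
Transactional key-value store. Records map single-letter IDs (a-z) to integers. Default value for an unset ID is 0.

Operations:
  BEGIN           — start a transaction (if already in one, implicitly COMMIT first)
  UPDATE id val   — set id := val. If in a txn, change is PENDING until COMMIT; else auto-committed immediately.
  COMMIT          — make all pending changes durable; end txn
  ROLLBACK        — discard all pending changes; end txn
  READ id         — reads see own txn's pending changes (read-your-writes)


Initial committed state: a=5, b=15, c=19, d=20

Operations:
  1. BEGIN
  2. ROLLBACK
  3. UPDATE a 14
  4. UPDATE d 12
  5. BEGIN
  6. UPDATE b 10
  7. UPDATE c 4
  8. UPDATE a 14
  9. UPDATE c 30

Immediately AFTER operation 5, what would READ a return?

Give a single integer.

Initial committed: {a=5, b=15, c=19, d=20}
Op 1: BEGIN: in_txn=True, pending={}
Op 2: ROLLBACK: discarded pending []; in_txn=False
Op 3: UPDATE a=14 (auto-commit; committed a=14)
Op 4: UPDATE d=12 (auto-commit; committed d=12)
Op 5: BEGIN: in_txn=True, pending={}
After op 5: visible(a) = 14 (pending={}, committed={a=14, b=15, c=19, d=12})

Answer: 14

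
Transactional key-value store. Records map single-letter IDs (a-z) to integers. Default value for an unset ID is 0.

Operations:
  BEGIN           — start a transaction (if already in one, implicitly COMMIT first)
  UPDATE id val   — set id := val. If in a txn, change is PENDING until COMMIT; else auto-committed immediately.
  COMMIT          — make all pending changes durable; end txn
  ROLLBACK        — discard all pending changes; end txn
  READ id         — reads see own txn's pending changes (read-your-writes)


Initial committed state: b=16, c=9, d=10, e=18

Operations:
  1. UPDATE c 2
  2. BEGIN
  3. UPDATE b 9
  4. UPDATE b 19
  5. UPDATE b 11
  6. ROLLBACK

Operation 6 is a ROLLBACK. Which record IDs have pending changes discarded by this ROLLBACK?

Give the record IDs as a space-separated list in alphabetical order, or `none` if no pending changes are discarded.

Initial committed: {b=16, c=9, d=10, e=18}
Op 1: UPDATE c=2 (auto-commit; committed c=2)
Op 2: BEGIN: in_txn=True, pending={}
Op 3: UPDATE b=9 (pending; pending now {b=9})
Op 4: UPDATE b=19 (pending; pending now {b=19})
Op 5: UPDATE b=11 (pending; pending now {b=11})
Op 6: ROLLBACK: discarded pending ['b']; in_txn=False
ROLLBACK at op 6 discards: ['b']

Answer: b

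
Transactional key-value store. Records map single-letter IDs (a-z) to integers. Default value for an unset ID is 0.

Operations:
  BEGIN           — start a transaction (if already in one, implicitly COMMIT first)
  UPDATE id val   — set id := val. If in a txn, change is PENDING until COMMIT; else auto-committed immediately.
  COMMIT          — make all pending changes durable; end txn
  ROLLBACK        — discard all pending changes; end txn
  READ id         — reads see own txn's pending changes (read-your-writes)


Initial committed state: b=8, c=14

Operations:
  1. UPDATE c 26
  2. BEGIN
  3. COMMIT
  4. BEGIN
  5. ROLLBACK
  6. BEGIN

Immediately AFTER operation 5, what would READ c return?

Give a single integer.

Initial committed: {b=8, c=14}
Op 1: UPDATE c=26 (auto-commit; committed c=26)
Op 2: BEGIN: in_txn=True, pending={}
Op 3: COMMIT: merged [] into committed; committed now {b=8, c=26}
Op 4: BEGIN: in_txn=True, pending={}
Op 5: ROLLBACK: discarded pending []; in_txn=False
After op 5: visible(c) = 26 (pending={}, committed={b=8, c=26})

Answer: 26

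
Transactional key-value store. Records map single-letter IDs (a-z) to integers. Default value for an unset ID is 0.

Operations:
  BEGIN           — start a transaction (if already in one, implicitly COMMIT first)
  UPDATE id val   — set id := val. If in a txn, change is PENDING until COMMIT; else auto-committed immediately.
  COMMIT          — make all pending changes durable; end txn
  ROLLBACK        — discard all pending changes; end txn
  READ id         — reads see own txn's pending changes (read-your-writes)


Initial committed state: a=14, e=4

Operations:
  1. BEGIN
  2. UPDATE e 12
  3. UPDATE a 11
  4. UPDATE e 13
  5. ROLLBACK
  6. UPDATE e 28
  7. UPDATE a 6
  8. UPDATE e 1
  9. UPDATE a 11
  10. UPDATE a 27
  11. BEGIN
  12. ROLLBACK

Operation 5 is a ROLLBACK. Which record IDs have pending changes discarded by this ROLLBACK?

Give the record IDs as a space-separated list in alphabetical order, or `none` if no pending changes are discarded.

Initial committed: {a=14, e=4}
Op 1: BEGIN: in_txn=True, pending={}
Op 2: UPDATE e=12 (pending; pending now {e=12})
Op 3: UPDATE a=11 (pending; pending now {a=11, e=12})
Op 4: UPDATE e=13 (pending; pending now {a=11, e=13})
Op 5: ROLLBACK: discarded pending ['a', 'e']; in_txn=False
Op 6: UPDATE e=28 (auto-commit; committed e=28)
Op 7: UPDATE a=6 (auto-commit; committed a=6)
Op 8: UPDATE e=1 (auto-commit; committed e=1)
Op 9: UPDATE a=11 (auto-commit; committed a=11)
Op 10: UPDATE a=27 (auto-commit; committed a=27)
Op 11: BEGIN: in_txn=True, pending={}
Op 12: ROLLBACK: discarded pending []; in_txn=False
ROLLBACK at op 5 discards: ['a', 'e']

Answer: a e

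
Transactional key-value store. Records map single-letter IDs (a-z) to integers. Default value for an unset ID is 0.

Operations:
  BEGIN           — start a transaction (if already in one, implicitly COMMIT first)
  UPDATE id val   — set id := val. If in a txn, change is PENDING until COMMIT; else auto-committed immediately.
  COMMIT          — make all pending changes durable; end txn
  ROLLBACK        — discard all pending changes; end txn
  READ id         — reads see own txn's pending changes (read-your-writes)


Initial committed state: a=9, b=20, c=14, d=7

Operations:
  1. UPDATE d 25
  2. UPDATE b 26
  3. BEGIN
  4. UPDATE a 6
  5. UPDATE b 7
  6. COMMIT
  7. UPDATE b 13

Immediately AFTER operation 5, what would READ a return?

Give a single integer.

Answer: 6

Derivation:
Initial committed: {a=9, b=20, c=14, d=7}
Op 1: UPDATE d=25 (auto-commit; committed d=25)
Op 2: UPDATE b=26 (auto-commit; committed b=26)
Op 3: BEGIN: in_txn=True, pending={}
Op 4: UPDATE a=6 (pending; pending now {a=6})
Op 5: UPDATE b=7 (pending; pending now {a=6, b=7})
After op 5: visible(a) = 6 (pending={a=6, b=7}, committed={a=9, b=26, c=14, d=25})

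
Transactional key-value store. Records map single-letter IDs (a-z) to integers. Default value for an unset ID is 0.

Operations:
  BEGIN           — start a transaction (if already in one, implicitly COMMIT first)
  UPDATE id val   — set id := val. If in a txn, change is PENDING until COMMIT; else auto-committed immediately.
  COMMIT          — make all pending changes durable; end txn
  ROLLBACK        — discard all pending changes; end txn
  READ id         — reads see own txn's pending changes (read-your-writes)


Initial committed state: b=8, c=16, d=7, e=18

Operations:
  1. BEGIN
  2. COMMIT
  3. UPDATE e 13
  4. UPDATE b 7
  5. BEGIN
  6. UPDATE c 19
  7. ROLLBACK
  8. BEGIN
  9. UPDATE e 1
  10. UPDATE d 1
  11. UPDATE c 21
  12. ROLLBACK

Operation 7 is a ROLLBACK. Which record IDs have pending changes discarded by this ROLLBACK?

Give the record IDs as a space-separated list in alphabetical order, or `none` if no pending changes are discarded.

Initial committed: {b=8, c=16, d=7, e=18}
Op 1: BEGIN: in_txn=True, pending={}
Op 2: COMMIT: merged [] into committed; committed now {b=8, c=16, d=7, e=18}
Op 3: UPDATE e=13 (auto-commit; committed e=13)
Op 4: UPDATE b=7 (auto-commit; committed b=7)
Op 5: BEGIN: in_txn=True, pending={}
Op 6: UPDATE c=19 (pending; pending now {c=19})
Op 7: ROLLBACK: discarded pending ['c']; in_txn=False
Op 8: BEGIN: in_txn=True, pending={}
Op 9: UPDATE e=1 (pending; pending now {e=1})
Op 10: UPDATE d=1 (pending; pending now {d=1, e=1})
Op 11: UPDATE c=21 (pending; pending now {c=21, d=1, e=1})
Op 12: ROLLBACK: discarded pending ['c', 'd', 'e']; in_txn=False
ROLLBACK at op 7 discards: ['c']

Answer: c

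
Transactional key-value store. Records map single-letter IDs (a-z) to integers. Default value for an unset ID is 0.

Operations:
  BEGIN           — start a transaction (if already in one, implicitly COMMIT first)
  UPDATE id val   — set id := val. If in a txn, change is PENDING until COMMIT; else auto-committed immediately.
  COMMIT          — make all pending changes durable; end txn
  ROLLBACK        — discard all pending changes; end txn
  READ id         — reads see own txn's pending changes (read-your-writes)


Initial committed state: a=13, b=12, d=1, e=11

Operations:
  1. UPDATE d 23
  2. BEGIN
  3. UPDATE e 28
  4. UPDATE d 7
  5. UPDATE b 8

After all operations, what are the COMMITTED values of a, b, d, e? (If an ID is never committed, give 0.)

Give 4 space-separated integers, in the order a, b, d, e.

Answer: 13 12 23 11

Derivation:
Initial committed: {a=13, b=12, d=1, e=11}
Op 1: UPDATE d=23 (auto-commit; committed d=23)
Op 2: BEGIN: in_txn=True, pending={}
Op 3: UPDATE e=28 (pending; pending now {e=28})
Op 4: UPDATE d=7 (pending; pending now {d=7, e=28})
Op 5: UPDATE b=8 (pending; pending now {b=8, d=7, e=28})
Final committed: {a=13, b=12, d=23, e=11}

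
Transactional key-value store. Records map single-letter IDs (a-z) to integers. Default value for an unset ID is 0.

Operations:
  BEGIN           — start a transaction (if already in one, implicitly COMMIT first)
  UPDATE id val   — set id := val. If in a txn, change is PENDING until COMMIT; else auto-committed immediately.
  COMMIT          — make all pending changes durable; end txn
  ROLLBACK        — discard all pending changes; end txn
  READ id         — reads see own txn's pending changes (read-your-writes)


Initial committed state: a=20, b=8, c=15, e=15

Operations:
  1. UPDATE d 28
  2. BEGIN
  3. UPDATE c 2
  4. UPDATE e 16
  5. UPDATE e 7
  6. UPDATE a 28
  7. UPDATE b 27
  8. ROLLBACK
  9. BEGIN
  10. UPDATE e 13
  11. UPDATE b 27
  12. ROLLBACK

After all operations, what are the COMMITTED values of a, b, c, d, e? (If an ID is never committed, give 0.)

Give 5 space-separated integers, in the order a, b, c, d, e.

Initial committed: {a=20, b=8, c=15, e=15}
Op 1: UPDATE d=28 (auto-commit; committed d=28)
Op 2: BEGIN: in_txn=True, pending={}
Op 3: UPDATE c=2 (pending; pending now {c=2})
Op 4: UPDATE e=16 (pending; pending now {c=2, e=16})
Op 5: UPDATE e=7 (pending; pending now {c=2, e=7})
Op 6: UPDATE a=28 (pending; pending now {a=28, c=2, e=7})
Op 7: UPDATE b=27 (pending; pending now {a=28, b=27, c=2, e=7})
Op 8: ROLLBACK: discarded pending ['a', 'b', 'c', 'e']; in_txn=False
Op 9: BEGIN: in_txn=True, pending={}
Op 10: UPDATE e=13 (pending; pending now {e=13})
Op 11: UPDATE b=27 (pending; pending now {b=27, e=13})
Op 12: ROLLBACK: discarded pending ['b', 'e']; in_txn=False
Final committed: {a=20, b=8, c=15, d=28, e=15}

Answer: 20 8 15 28 15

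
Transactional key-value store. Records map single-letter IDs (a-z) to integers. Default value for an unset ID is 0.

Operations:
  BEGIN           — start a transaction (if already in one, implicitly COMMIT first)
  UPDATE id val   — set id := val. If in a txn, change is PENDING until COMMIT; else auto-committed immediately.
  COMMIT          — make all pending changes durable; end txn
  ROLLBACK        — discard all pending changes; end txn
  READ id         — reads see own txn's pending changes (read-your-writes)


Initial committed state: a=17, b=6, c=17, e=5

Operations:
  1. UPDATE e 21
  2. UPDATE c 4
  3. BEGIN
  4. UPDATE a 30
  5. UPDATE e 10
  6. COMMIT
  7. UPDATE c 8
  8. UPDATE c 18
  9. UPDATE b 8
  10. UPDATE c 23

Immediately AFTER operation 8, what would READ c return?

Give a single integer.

Initial committed: {a=17, b=6, c=17, e=5}
Op 1: UPDATE e=21 (auto-commit; committed e=21)
Op 2: UPDATE c=4 (auto-commit; committed c=4)
Op 3: BEGIN: in_txn=True, pending={}
Op 4: UPDATE a=30 (pending; pending now {a=30})
Op 5: UPDATE e=10 (pending; pending now {a=30, e=10})
Op 6: COMMIT: merged ['a', 'e'] into committed; committed now {a=30, b=6, c=4, e=10}
Op 7: UPDATE c=8 (auto-commit; committed c=8)
Op 8: UPDATE c=18 (auto-commit; committed c=18)
After op 8: visible(c) = 18 (pending={}, committed={a=30, b=6, c=18, e=10})

Answer: 18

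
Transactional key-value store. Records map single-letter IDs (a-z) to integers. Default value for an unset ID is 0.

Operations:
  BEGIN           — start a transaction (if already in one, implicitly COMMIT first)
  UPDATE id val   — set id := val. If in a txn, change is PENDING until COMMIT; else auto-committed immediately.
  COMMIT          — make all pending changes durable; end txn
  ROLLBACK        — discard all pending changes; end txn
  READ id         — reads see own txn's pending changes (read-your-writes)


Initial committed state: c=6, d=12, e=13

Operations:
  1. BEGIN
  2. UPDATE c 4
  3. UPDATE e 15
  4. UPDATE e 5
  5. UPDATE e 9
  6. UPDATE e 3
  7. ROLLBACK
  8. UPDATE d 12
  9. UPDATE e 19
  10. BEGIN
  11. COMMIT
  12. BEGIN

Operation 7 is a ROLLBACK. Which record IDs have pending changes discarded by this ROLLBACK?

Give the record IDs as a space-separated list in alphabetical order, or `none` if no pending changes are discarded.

Initial committed: {c=6, d=12, e=13}
Op 1: BEGIN: in_txn=True, pending={}
Op 2: UPDATE c=4 (pending; pending now {c=4})
Op 3: UPDATE e=15 (pending; pending now {c=4, e=15})
Op 4: UPDATE e=5 (pending; pending now {c=4, e=5})
Op 5: UPDATE e=9 (pending; pending now {c=4, e=9})
Op 6: UPDATE e=3 (pending; pending now {c=4, e=3})
Op 7: ROLLBACK: discarded pending ['c', 'e']; in_txn=False
Op 8: UPDATE d=12 (auto-commit; committed d=12)
Op 9: UPDATE e=19 (auto-commit; committed e=19)
Op 10: BEGIN: in_txn=True, pending={}
Op 11: COMMIT: merged [] into committed; committed now {c=6, d=12, e=19}
Op 12: BEGIN: in_txn=True, pending={}
ROLLBACK at op 7 discards: ['c', 'e']

Answer: c e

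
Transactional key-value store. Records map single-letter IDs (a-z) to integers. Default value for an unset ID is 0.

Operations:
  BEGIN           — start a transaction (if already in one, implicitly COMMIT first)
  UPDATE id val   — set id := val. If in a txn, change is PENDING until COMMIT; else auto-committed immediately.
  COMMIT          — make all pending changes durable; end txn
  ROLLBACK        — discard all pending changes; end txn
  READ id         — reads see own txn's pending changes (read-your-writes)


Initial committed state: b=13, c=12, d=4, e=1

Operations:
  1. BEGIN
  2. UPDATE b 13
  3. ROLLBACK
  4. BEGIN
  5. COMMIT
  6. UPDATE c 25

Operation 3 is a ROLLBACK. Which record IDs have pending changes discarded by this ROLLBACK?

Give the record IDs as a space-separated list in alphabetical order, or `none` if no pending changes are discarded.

Answer: b

Derivation:
Initial committed: {b=13, c=12, d=4, e=1}
Op 1: BEGIN: in_txn=True, pending={}
Op 2: UPDATE b=13 (pending; pending now {b=13})
Op 3: ROLLBACK: discarded pending ['b']; in_txn=False
Op 4: BEGIN: in_txn=True, pending={}
Op 5: COMMIT: merged [] into committed; committed now {b=13, c=12, d=4, e=1}
Op 6: UPDATE c=25 (auto-commit; committed c=25)
ROLLBACK at op 3 discards: ['b']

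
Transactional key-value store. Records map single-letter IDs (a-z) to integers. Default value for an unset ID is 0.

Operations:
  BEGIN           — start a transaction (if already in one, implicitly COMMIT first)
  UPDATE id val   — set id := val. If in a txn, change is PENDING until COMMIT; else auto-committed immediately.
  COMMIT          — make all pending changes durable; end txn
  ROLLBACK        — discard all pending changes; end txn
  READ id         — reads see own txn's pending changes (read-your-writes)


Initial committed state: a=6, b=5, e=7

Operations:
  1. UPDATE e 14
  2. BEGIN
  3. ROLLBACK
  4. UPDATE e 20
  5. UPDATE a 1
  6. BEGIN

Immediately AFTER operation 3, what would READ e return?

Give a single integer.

Initial committed: {a=6, b=5, e=7}
Op 1: UPDATE e=14 (auto-commit; committed e=14)
Op 2: BEGIN: in_txn=True, pending={}
Op 3: ROLLBACK: discarded pending []; in_txn=False
After op 3: visible(e) = 14 (pending={}, committed={a=6, b=5, e=14})

Answer: 14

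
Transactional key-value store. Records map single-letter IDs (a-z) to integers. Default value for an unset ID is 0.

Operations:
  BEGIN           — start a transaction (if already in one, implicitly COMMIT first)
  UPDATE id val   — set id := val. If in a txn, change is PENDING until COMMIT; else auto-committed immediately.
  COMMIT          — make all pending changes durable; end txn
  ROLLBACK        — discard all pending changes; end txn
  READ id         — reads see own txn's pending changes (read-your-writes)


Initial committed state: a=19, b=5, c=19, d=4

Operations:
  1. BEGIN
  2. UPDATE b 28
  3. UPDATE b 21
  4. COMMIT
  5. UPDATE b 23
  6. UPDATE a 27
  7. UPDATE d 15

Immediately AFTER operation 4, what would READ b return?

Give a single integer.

Initial committed: {a=19, b=5, c=19, d=4}
Op 1: BEGIN: in_txn=True, pending={}
Op 2: UPDATE b=28 (pending; pending now {b=28})
Op 3: UPDATE b=21 (pending; pending now {b=21})
Op 4: COMMIT: merged ['b'] into committed; committed now {a=19, b=21, c=19, d=4}
After op 4: visible(b) = 21 (pending={}, committed={a=19, b=21, c=19, d=4})

Answer: 21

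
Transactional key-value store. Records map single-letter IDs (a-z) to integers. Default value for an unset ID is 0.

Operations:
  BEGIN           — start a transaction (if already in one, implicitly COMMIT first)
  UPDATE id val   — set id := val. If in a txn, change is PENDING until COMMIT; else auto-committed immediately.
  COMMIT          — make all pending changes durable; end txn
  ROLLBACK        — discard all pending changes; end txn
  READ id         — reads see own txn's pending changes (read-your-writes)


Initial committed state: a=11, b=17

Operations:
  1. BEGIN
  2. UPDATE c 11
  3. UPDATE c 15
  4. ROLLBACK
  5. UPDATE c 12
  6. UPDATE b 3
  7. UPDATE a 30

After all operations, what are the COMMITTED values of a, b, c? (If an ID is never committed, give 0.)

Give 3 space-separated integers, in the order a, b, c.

Initial committed: {a=11, b=17}
Op 1: BEGIN: in_txn=True, pending={}
Op 2: UPDATE c=11 (pending; pending now {c=11})
Op 3: UPDATE c=15 (pending; pending now {c=15})
Op 4: ROLLBACK: discarded pending ['c']; in_txn=False
Op 5: UPDATE c=12 (auto-commit; committed c=12)
Op 6: UPDATE b=3 (auto-commit; committed b=3)
Op 7: UPDATE a=30 (auto-commit; committed a=30)
Final committed: {a=30, b=3, c=12}

Answer: 30 3 12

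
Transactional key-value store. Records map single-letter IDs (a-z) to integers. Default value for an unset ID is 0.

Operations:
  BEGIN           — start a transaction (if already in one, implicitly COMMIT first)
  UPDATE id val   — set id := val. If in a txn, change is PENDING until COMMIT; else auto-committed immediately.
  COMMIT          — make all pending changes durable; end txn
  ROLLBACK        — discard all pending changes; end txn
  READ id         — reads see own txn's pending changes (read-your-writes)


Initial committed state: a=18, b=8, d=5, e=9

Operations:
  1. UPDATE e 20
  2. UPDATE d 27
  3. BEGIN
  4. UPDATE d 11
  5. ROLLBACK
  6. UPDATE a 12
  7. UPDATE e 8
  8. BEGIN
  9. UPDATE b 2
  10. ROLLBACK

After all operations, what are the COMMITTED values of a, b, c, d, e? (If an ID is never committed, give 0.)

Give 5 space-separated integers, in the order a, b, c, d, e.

Answer: 12 8 0 27 8

Derivation:
Initial committed: {a=18, b=8, d=5, e=9}
Op 1: UPDATE e=20 (auto-commit; committed e=20)
Op 2: UPDATE d=27 (auto-commit; committed d=27)
Op 3: BEGIN: in_txn=True, pending={}
Op 4: UPDATE d=11 (pending; pending now {d=11})
Op 5: ROLLBACK: discarded pending ['d']; in_txn=False
Op 6: UPDATE a=12 (auto-commit; committed a=12)
Op 7: UPDATE e=8 (auto-commit; committed e=8)
Op 8: BEGIN: in_txn=True, pending={}
Op 9: UPDATE b=2 (pending; pending now {b=2})
Op 10: ROLLBACK: discarded pending ['b']; in_txn=False
Final committed: {a=12, b=8, d=27, e=8}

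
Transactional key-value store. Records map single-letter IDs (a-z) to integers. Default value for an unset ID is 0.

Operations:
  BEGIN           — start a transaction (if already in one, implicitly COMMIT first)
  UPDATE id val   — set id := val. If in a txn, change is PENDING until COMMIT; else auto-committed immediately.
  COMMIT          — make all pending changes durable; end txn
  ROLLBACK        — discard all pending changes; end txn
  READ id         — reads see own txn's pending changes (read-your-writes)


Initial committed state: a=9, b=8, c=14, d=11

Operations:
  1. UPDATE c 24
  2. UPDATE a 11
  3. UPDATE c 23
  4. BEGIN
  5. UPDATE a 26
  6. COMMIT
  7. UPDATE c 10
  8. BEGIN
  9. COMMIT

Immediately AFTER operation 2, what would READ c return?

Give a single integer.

Initial committed: {a=9, b=8, c=14, d=11}
Op 1: UPDATE c=24 (auto-commit; committed c=24)
Op 2: UPDATE a=11 (auto-commit; committed a=11)
After op 2: visible(c) = 24 (pending={}, committed={a=11, b=8, c=24, d=11})

Answer: 24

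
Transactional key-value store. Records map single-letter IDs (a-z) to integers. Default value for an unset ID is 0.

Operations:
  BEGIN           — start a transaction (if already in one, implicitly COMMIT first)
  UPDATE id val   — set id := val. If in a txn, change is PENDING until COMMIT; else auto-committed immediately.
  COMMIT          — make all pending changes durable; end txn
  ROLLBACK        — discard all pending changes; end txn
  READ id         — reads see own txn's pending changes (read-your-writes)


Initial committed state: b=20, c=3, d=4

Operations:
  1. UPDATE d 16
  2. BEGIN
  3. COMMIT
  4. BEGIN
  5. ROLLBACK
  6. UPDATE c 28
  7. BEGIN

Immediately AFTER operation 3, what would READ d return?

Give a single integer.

Initial committed: {b=20, c=3, d=4}
Op 1: UPDATE d=16 (auto-commit; committed d=16)
Op 2: BEGIN: in_txn=True, pending={}
Op 3: COMMIT: merged [] into committed; committed now {b=20, c=3, d=16}
After op 3: visible(d) = 16 (pending={}, committed={b=20, c=3, d=16})

Answer: 16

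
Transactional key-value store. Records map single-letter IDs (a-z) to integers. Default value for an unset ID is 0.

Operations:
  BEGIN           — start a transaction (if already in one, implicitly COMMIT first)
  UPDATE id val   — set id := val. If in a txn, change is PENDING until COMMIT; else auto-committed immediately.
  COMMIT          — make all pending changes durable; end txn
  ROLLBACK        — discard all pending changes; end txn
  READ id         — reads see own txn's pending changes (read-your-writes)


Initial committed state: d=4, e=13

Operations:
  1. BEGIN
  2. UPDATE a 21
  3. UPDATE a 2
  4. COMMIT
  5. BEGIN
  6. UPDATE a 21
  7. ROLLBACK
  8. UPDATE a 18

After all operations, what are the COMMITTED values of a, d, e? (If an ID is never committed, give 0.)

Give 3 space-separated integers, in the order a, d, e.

Answer: 18 4 13

Derivation:
Initial committed: {d=4, e=13}
Op 1: BEGIN: in_txn=True, pending={}
Op 2: UPDATE a=21 (pending; pending now {a=21})
Op 3: UPDATE a=2 (pending; pending now {a=2})
Op 4: COMMIT: merged ['a'] into committed; committed now {a=2, d=4, e=13}
Op 5: BEGIN: in_txn=True, pending={}
Op 6: UPDATE a=21 (pending; pending now {a=21})
Op 7: ROLLBACK: discarded pending ['a']; in_txn=False
Op 8: UPDATE a=18 (auto-commit; committed a=18)
Final committed: {a=18, d=4, e=13}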